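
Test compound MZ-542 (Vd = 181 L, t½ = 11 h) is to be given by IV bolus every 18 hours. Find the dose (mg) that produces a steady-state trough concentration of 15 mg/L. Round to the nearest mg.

5725 mg

τ/t½ = 18/11 ≈ 1.6364, so f = (1/2)^(18/11) ≈ 0.321666.
Cmin,ss = (D/Vd)·f/(1−f), so D = Cmin,ss·Vd·(1−f)/f.
D = 15 × 181 × (1−f)/f ≈ 15 × 181 × 2.10881 ≈ 5725.42 mg.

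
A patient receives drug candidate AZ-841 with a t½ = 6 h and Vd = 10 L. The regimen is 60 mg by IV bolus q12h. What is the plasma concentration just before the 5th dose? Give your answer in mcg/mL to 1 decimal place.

f = (1/2)^(τ/t½) = (1/2)^(12/6) ≈ 0.2500.
C₀ = D/Vd = 60/10 ≈ 6.000 mcg/mL.
Before the 5th dose, 4 doses have been given. Superposition: Cmin = C₀·(f + f² + … + f^4).
≈ 6.000 × (0.2500 + 0.0625 + 0.0156 + 0.0039) ≈ 6.000 × 0.3320 ≈ 1.992 mcg/mL.

2.0 mcg/mL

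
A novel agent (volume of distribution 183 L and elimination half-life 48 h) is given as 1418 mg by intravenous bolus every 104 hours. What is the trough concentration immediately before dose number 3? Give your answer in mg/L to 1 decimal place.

f = (1/2)^(τ/t½) = (1/2)^(104/48) ≈ 0.2227.
C₀ = D/Vd = 1418/183 ≈ 7.749 mg/L.
Before the 3rd dose, 2 doses have been given. Superposition: Cmin = C₀·(f + f²).
≈ 7.749 × (0.2227 + 0.0496) ≈ 7.749 × 0.2723 ≈ 2.110 mg/L.

2.1 mg/L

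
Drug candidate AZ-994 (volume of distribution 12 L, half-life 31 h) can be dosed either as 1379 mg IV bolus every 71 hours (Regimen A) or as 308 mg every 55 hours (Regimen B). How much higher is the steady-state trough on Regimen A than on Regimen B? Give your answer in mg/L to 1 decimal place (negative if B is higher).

18.9 mg/L

Regimen A: f = (1/2)^(71/31) ≈ 0.2044; Cmin,ss = (1379/12)·f/(1−f) ≈ 29.524 mg/L.
Regimen B: f = (1/2)^(55/31) ≈ 0.2924; Cmin,ss = (308/12)·f/(1−f) ≈ 10.606 mg/L.
Difference ≈ 29.524 − 10.606 ≈ 18.918 mg/L.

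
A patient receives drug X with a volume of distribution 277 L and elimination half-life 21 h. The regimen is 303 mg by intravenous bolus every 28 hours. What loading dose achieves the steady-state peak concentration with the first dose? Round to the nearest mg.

f = (1/2)^(28/21) ≈ 0.396850; accumulation ratio R = 1/(1−f) ≈ 1.65796.
Loading dose to hit Cmax,ss on first dose: D_load = D_maint·R ≈ 303 × 1.65796 ≈ 502.36 mg.

502 mg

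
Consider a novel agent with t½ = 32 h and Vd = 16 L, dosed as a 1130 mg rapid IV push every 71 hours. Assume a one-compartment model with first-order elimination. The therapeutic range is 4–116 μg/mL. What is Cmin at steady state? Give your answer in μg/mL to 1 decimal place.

19.3 μg/mL

k = ln2/t½ = ln2/32 ≈ 0.021661 h⁻¹; fraction remaining f = e^(−kτ) = e^(−0.021661×71) ≈ 0.2148.
Single-dose peak C₀ = D/Vd = 1130/16 ≈ 70.625 μg/mL.
Steady-state trough Cmin,ss = C₀·f/(1−f) ≈ 70.625 × 0.2148/0.7852 ≈ 19.320 μg/mL.
Trough 19.3 μg/mL vs MEC 4 μg/mL: adequate.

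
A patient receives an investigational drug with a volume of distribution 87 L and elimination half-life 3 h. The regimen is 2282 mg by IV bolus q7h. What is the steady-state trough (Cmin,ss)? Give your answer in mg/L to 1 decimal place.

k = ln2/t½ = ln2/3 ≈ 0.231049 h⁻¹; fraction remaining f = e^(−kτ) = e^(−0.231049×7) ≈ 0.1984.
Each bolus raises the concentration by D/Vd = 2282/87 ≈ 26.230 mg/L.
Steady-state trough Cmin,ss = C₀·f/(1−f) ≈ 26.230 × 0.1984/0.8016 ≈ 6.492 mg/L.

6.5 mg/L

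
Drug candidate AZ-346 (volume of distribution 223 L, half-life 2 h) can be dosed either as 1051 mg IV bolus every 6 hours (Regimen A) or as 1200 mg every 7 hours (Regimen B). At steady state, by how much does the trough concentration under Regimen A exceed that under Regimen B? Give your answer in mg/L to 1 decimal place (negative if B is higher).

Regimen A: f = (1/2)^(6/2) ≈ 0.1250; Cmin,ss = (1051/223)·f/(1−f) ≈ 0.673 mg/L.
Regimen B: f = (1/2)^(7/2) ≈ 0.0884; Cmin,ss = (1200/223)·f/(1−f) ≈ 0.522 mg/L.
Difference ≈ 0.673 − 0.522 ≈ 0.151 mg/L.

0.2 mg/L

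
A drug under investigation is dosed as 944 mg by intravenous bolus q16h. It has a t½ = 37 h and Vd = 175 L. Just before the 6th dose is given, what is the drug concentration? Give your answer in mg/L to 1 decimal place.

f = (1/2)^(τ/t½) = (1/2)^(16/37) ≈ 0.7410.
C₀ = D/Vd = 944/175 ≈ 5.394 mg/L.
Before the 6th dose, 5 doses have been given. Superposition: Cmin = C₀·(f + f² + … + f^5).
≈ 5.394 × (0.7410 + 0.5491 + 0.4069 + 0.3015 + 0.2234) ≈ 5.394 × 2.2219 ≈ 11.985 mg/L.

12.0 mg/L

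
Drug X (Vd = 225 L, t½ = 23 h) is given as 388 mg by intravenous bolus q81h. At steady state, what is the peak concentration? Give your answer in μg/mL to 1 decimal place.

1.9 μg/mL

τ/t½ = 81/23 ≈ 3.5217, so fraction remaining f = (1/2)^(81/23) ≈ 0.0871.
At steady state, accumulation factor R = 1/(1 − e^(−kτ)) ≈ 1.0954.
Each bolus raises the concentration by D/Vd = 388/225 ≈ 1.724 μg/mL.
Steady-state peak Cmax,ss = C₀·R ≈ 1.724 × 1.0954 ≈ 1.888 μg/mL.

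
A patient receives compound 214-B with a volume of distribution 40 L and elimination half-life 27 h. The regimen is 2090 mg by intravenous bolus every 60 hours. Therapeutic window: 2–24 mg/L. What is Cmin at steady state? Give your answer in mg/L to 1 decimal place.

τ/t½ = 60/27 ≈ 2.2222, so fraction remaining f = (1/2)^(60/27) ≈ 0.2143.
Single-dose peak C₀ = D/Vd = 2090/40 ≈ 52.250 mg/L.
Steady-state trough Cmin,ss = C₀·f/(1−f) ≈ 52.250 × 0.2143/0.7857 ≈ 14.251 mg/L.
Trough 14.3 mg/L vs MEC 2 mg/L: adequate.

14.3 mg/L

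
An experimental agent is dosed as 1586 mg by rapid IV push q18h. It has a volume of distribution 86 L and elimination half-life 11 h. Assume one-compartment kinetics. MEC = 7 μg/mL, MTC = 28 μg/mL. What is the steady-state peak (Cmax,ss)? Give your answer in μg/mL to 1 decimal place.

Over one 18-h interval, 18/11 ≈ 1.6364 half-lives elapse, leaving f ≈ 0.3217 of each dose.
At steady state, accumulation factor R = 1/(1 − e^(−kτ)) ≈ 1.4743.
Single-dose peak C₀ = D/Vd = 1586/86 ≈ 18.442 μg/mL.
Cmax,ss = C₀/(1 − f) ≈ 18.442/0.6783 ≈ 27.189 μg/mL.
Peak 27.2 μg/mL vs MTC 28 μg/mL: below toxic threshold.

27.2 μg/mL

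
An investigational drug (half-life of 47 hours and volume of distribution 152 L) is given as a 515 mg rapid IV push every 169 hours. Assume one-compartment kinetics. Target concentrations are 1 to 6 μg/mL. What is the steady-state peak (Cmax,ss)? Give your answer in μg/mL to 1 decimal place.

3.7 μg/mL

τ/t½ = 169/47 ≈ 3.5957, so fraction remaining f = (1/2)^(169/47) ≈ 0.0827.
Accumulation ratio R = 1/(1 − f) ≈ 1/0.9173 ≈ 1.0902.
Each bolus raises the concentration by D/Vd = 515/152 ≈ 3.388 μg/mL.
Steady-state peak Cmax,ss = C₀·R ≈ 3.388 × 1.0902 ≈ 3.694 μg/mL.
Peak 3.7 μg/mL vs MTC 6 μg/mL: below toxic threshold.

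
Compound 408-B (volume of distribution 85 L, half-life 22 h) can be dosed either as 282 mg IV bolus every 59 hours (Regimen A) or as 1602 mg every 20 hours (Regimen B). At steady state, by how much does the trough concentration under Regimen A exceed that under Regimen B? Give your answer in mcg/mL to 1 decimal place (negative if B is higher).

Regimen A: f = (1/2)^(59/22) ≈ 0.1558; Cmin,ss = (282/85)·f/(1−f) ≈ 0.612 mcg/mL.
Regimen B: f = (1/2)^(20/22) ≈ 0.5325; Cmin,ss = (1602/85)·f/(1−f) ≈ 21.468 mcg/mL.
Difference ≈ 0.612 − 21.468 ≈ -20.856 mcg/mL.

-20.9 mcg/mL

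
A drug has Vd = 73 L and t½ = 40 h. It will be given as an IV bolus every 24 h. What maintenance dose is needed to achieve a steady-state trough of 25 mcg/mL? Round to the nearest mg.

941 mg

τ/t½ = 24/40 ≈ 0.6, so f = (1/2)^(24/40) ≈ 0.659754.
Cmin,ss = (D/Vd)·f/(1−f), so D = Cmin,ss·Vd·(1−f)/f.
D = 25 × 73 × (1−f)/f ≈ 25 × 73 × 0.51572 ≈ 941.19 mg.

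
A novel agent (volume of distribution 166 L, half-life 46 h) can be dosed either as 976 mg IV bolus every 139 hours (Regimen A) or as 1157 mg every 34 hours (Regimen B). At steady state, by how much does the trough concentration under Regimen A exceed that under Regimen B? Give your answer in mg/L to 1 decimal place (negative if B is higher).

-9.6 mg/L

Regimen A: f = (1/2)^(139/46) ≈ 0.1231; Cmin,ss = (976/166)·f/(1−f) ≈ 0.825 mg/L.
Regimen B: f = (1/2)^(34/46) ≈ 0.5991; Cmin,ss = (1157/166)·f/(1−f) ≈ 10.416 mg/L.
Difference ≈ 0.825 − 10.416 ≈ -9.591 mg/L.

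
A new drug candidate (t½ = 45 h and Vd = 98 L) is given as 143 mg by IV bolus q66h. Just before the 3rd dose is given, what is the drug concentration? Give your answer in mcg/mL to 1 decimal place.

f = (1/2)^(τ/t½) = (1/2)^(66/45) ≈ 0.3618.
C₀ = D/Vd = 143/98 ≈ 1.459 mcg/mL.
Before the 3rd dose, 2 doses have been given. Superposition: Cmin = C₀·(f + f²).
≈ 1.459 × (0.3618 + 0.1309) ≈ 1.459 × 0.4927 ≈ 0.719 mcg/mL.

0.7 mcg/mL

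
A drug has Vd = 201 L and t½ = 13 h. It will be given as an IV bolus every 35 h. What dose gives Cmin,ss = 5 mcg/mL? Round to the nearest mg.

5491 mg

τ/t½ = 35/13 ≈ 2.6923, so f = (1/2)^(35/13) ≈ 0.154716.
Cmin,ss = (D/Vd)·f/(1−f), so D = Cmin,ss·Vd·(1−f)/f.
D = 5 × 201 × (1−f)/f ≈ 5 × 201 × 5.46346 ≈ 5490.78 mg.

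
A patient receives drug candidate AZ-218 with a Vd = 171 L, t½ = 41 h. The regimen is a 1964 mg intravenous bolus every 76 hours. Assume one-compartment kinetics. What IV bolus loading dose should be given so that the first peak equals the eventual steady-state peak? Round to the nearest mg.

f = (1/2)^(76/41) ≈ 0.276690; accumulation ratio R = 1/(1−f) ≈ 1.38253.
Loading dose to hit Cmax,ss on first dose: D_load = D_maint·R ≈ 1964 × 1.38253 ≈ 2715.29 mg.

2715 mg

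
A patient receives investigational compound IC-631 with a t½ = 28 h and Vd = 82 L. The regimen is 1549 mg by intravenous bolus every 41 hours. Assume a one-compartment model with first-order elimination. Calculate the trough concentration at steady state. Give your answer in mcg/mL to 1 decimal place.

Over one 41-h interval, 41/28 ≈ 1.4643 half-lives elapse, leaving f ≈ 0.3624 of each dose.
Single-dose peak C₀ = D/Vd = 1549/82 ≈ 18.890 mcg/mL.
Steady-state trough Cmin,ss = C₀·f/(1−f) ≈ 18.890 × 0.3624/0.6376 ≈ 10.737 mcg/mL.

10.7 mcg/mL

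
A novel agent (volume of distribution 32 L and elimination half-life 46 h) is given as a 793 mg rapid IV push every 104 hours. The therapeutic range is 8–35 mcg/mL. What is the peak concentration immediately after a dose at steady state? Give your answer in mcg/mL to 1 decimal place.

31.3 mcg/mL

Over one 104-h interval, 104/46 ≈ 2.2609 half-lives elapse, leaving f ≈ 0.2086 of each dose.
Accumulation ratio R = 1/(1 − f) ≈ 1/0.7914 ≈ 1.2636.
Single-dose peak C₀ = D/Vd = 793/32 ≈ 24.781 mcg/mL.
Cmax,ss = C₀/(1 − f) ≈ 24.781/0.7914 ≈ 31.313 mcg/mL.
Peak 31.3 mcg/mL vs MTC 35 mcg/mL: below toxic threshold.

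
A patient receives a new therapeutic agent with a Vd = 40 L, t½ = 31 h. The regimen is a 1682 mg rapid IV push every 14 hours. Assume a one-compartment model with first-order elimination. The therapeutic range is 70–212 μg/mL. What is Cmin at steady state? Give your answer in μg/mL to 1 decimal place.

Over one 14-h interval, 14/31 ≈ 0.45161 half-lives elapse, leaving f ≈ 0.7312 of each dose.
Each bolus raises the concentration by D/Vd = 1682/40 ≈ 42.050 μg/mL.
Steady-state trough Cmin,ss = C₀·f/(1−f) ≈ 42.050 × 0.7312/0.2688 ≈ 114.386 μg/mL.
Trough 114.4 μg/mL vs MEC 70 μg/mL: adequate.

114.4 μg/mL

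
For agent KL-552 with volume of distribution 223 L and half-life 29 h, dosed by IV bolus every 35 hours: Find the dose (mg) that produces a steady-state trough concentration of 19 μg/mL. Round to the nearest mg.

5544 mg

τ/t½ = 35/29 ≈ 1.2069, so f = (1/2)^(35/29) ≈ 0.433199.
Cmin,ss = (D/Vd)·f/(1−f), so D = Cmin,ss·Vd·(1−f)/f.
D = 19 × 223 × (1−f)/f ≈ 19 × 223 × 1.30841 ≈ 5543.73 mg.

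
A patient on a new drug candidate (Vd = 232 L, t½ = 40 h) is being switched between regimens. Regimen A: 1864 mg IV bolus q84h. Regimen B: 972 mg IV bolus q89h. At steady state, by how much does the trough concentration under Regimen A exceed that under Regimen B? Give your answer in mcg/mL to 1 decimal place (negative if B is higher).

Regimen A: f = (1/2)^(84/40) ≈ 0.2333; Cmin,ss = (1864/232)·f/(1−f) ≈ 2.445 mcg/mL.
Regimen B: f = (1/2)^(89/40) ≈ 0.2139; Cmin,ss = (972/232)·f/(1−f) ≈ 1.140 mcg/mL.
Difference ≈ 2.445 − 1.140 ≈ 1.305 mcg/mL.

1.3 mcg/mL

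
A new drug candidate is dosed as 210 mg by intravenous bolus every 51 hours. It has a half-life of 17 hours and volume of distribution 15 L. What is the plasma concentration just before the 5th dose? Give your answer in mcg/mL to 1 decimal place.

2.0 mcg/mL

f = (1/2)^(τ/t½) = (1/2)^(51/17) ≈ 0.1250.
C₀ = D/Vd = 210/15 ≈ 14.000 mcg/mL.
Before the 5th dose, 4 doses have been given. Superposition: Cmin = C₀·(f + f² + … + f^4).
≈ 14.000 × (0.1250 + 0.0156 + 0.0020 + 0.0002) ≈ 14.000 × 0.1428 ≈ 1.999 mcg/mL.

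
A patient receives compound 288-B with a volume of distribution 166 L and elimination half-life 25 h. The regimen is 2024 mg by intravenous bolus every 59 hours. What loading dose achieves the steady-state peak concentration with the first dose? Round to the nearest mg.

f = (1/2)^(59/25) ≈ 0.194791; accumulation ratio R = 1/(1−f) ≈ 1.24191.
Loading dose to hit Cmax,ss on first dose: D_load = D_maint·R ≈ 2024 × 1.24191 ≈ 2513.63 mg.

2514 mg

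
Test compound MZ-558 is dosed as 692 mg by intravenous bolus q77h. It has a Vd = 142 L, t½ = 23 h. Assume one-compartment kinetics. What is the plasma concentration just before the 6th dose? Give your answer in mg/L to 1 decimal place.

f = (1/2)^(τ/t½) = (1/2)^(77/23) ≈ 0.0982.
C₀ = D/Vd = 692/142 ≈ 4.873 mg/L.
Before the 6th dose, 5 doses have been given. Superposition: Cmin = C₀·(f + f² + … + f^5).
≈ 4.873 × (0.0982 + 0.0096 + 0.0009 + 0.0001 + 0.0000) ≈ 4.873 × 0.1088 ≈ 0.530 mg/L.

0.5 mg/L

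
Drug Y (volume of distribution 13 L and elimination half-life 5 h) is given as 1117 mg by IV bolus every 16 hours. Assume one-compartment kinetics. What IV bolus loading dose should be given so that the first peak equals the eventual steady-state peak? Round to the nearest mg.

f = (1/2)^(16/5) ≈ 0.108819; accumulation ratio R = 1/(1−f) ≈ 1.12211.
Loading dose to hit Cmax,ss on first dose: D_load = D_maint·R ≈ 1117 × 1.12211 ≈ 1253.40 mg.

1253 mg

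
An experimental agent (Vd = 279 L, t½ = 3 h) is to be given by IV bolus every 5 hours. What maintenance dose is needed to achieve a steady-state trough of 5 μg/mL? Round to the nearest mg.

3034 mg

τ/t½ = 5/3 ≈ 1.6667, so f = (1/2)^(5/3) ≈ 0.314980.
Cmin,ss = (D/Vd)·f/(1−f), so D = Cmin,ss·Vd·(1−f)/f.
D = 5 × 279 × (1−f)/f ≈ 5 × 279 × 2.17480 ≈ 3033.85 mg.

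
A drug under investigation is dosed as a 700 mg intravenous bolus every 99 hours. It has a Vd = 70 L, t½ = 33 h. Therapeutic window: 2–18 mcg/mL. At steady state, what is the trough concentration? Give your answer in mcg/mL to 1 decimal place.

1.4 mcg/mL

τ = 99 h = 3 half-lives, so f = (1/2)^3 = 0.125.
At steady state, R = 1/(1 − 0.125) = 8/7.
Single-dose peak C₀ = D/Vd = 700/70 = 10 mcg/mL.
Steady-state peak Cmax,ss = C₀·R = 10 × 8/7 ≈ 11.429 mcg/mL.
Steady-state trough Cmin,ss = Cmax,ss·f ≈ 11.429 × 0.125 ≈ 1.429 mcg/mL.
Trough 1.4 mcg/mL vs MEC 2 mcg/mL: subtherapeutic.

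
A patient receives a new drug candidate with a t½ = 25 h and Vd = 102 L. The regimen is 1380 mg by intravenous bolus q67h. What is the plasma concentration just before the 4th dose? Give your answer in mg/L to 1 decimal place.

2.5 mg/L

f = (1/2)^(τ/t½) = (1/2)^(67/25) ≈ 0.1560.
C₀ = D/Vd = 1380/102 ≈ 13.529 mg/L.
Before the 4th dose, 3 doses have been given. Superposition: Cmin = C₀·(f + f² + … + f^3).
≈ 13.529 × (0.1560 + 0.0243 + 0.0038) ≈ 13.529 × 0.1841 ≈ 2.491 mg/L.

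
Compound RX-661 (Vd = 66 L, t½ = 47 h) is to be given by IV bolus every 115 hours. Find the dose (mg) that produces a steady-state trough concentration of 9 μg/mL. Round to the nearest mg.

2645 mg

τ/t½ = 115/47 ≈ 2.4468, so f = (1/2)^(115/47) ≈ 0.183416.
Cmin,ss = (D/Vd)·f/(1−f), so D = Cmin,ss·Vd·(1−f)/f.
D = 9 × 66 × (1−f)/f ≈ 9 × 66 × 4.45209 ≈ 2644.54 mg.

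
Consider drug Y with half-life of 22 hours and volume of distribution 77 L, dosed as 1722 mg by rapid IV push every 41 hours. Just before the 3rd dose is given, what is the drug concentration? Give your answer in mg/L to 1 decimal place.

f = (1/2)^(τ/t½) = (1/2)^(41/22) ≈ 0.2748.
C₀ = D/Vd = 1722/77 ≈ 22.364 mg/L.
Before the 3rd dose, 2 doses have been given. Superposition: Cmin = C₀·(f + f²).
≈ 22.364 × (0.2748 + 0.0755) ≈ 22.364 × 0.3503 ≈ 7.834 mg/L.

7.8 mg/L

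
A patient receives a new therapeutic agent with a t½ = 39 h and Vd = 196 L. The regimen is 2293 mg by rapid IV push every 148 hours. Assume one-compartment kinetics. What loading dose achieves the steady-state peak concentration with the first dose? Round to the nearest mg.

2471 mg

f = (1/2)^(148/39) ≈ 0.072049; accumulation ratio R = 1/(1−f) ≈ 1.07764.
Loading dose to hit Cmax,ss on first dose: D_load = D_maint·R ≈ 2293 × 1.07764 ≈ 2471.03 mg.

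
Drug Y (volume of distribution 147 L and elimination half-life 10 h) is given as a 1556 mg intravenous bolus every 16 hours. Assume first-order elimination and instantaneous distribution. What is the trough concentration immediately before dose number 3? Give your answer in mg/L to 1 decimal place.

f = (1/2)^(τ/t½) = (1/2)^(16/10) ≈ 0.3299.
C₀ = D/Vd = 1556/147 ≈ 10.585 mg/L.
Before the 3rd dose, 2 doses have been given. Superposition: Cmin = C₀·(f + f²).
≈ 10.585 × (0.3299 + 0.1088) ≈ 10.585 × 0.4387 ≈ 4.644 mg/L.

4.6 mg/L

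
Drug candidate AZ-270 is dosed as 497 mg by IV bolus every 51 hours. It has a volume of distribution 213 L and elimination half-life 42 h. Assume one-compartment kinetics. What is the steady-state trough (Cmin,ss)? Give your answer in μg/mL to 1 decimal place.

Over one 51-h interval, 51/42 ≈ 1.2143 half-lives elapse, leaving f ≈ 0.4310 of each dose.
Single-dose peak C₀ = D/Vd = 497/213 ≈ 2.333 μg/mL.
Steady-state trough Cmin,ss = C₀·f/(1−f) ≈ 2.333 × 0.4310/0.5690 ≈ 1.767 μg/mL.

1.8 μg/mL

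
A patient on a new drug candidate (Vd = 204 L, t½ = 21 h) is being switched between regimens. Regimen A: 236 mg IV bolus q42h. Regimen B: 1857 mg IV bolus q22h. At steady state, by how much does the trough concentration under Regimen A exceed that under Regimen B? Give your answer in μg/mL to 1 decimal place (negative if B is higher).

-8.1 μg/mL

Regimen A: f = (1/2)^(42/21) ≈ 0.2500; Cmin,ss = (236/204)·f/(1−f) ≈ 0.386 μg/mL.
Regimen B: f = (1/2)^(22/21) ≈ 0.4838; Cmin,ss = (1857/204)·f/(1−f) ≈ 8.532 μg/mL.
Difference ≈ 0.386 − 8.532 ≈ -8.146 μg/mL.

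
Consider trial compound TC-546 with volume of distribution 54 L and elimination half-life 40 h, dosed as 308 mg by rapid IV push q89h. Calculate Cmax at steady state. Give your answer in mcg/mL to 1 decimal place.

k = ln2/t½ = ln2/40 ≈ 0.017329 h⁻¹; fraction remaining f = e^(−kτ) = e^(−0.017329×89) ≈ 0.2139.
Accumulation ratio R = 1/(1 − f) ≈ 1/0.7861 ≈ 1.2721.
Each bolus raises the concentration by D/Vd = 308/54 ≈ 5.704 mcg/mL.
Steady-state peak Cmax,ss = C₀·R ≈ 5.704 × 1.2721 ≈ 7.256 mcg/mL.

7.3 mcg/mL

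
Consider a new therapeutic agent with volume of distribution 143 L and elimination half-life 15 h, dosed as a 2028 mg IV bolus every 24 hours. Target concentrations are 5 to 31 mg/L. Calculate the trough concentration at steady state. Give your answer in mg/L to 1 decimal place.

7.0 mg/L

τ/t½ = 24/15 ≈ 1.6, so fraction remaining f = (1/2)^(24/15) ≈ 0.3299.
At steady state, accumulation factor R = 1/(1 − e^(−kτ)) ≈ 1.4923.
Each bolus raises the concentration by D/Vd = 2028/143 ≈ 14.182 mg/L.
Steady-state peak Cmax,ss = C₀·R ≈ 14.182 × 1.4923 ≈ 21.164 mg/L.
Steady-state trough Cmin,ss = Cmax,ss·f ≈ 21.164 × 0.3299 ≈ 6.982 mg/L.
Trough 7.0 mg/L vs MEC 5 mg/L: adequate.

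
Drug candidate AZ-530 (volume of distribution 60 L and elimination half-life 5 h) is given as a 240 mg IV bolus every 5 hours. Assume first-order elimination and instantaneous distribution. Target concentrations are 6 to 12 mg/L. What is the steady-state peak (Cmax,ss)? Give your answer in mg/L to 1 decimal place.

The dosing interval is 1 half-life, so f = 2^(−1) = 0.5.
At steady state, R = 1/(1 − 0.5) = 2/1.
Single-dose peak C₀ = D/Vd = 240/60 = 4 mg/L.
Steady-state peak Cmax,ss = C₀·R = 4 × 2/1 ≈ 8.000 mg/L.
Peak 8.0 mg/L vs MTC 12 mg/L: below toxic threshold.

8.0 mg/L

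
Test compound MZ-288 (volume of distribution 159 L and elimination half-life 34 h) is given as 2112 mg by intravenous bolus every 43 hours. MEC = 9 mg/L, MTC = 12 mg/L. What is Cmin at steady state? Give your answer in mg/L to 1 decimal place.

9.5 mg/L

Over one 43-h interval, 43/34 ≈ 1.2647 half-lives elapse, leaving f ≈ 0.4162 of each dose.
Accumulation ratio R = 1/(1 − f) ≈ 1/0.5838 ≈ 1.7129.
Each bolus raises the concentration by D/Vd = 2112/159 ≈ 13.283 mg/L.
Cmax,ss = C₀/(1 − f) ≈ 13.283/0.5838 ≈ 22.753 mg/L.
Steady-state trough Cmin,ss = Cmax,ss·f ≈ 22.753 × 0.4162 ≈ 9.470 mg/L.
Trough 9.5 mg/L vs MEC 9 mg/L: adequate.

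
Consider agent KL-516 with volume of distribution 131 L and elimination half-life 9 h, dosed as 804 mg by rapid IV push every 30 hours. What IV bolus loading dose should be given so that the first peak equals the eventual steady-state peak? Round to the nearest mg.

893 mg

f = (1/2)^(30/9) ≈ 0.099213; accumulation ratio R = 1/(1−f) ≈ 1.11014.
Loading dose to hit Cmax,ss on first dose: D_load = D_maint·R ≈ 804 × 1.11014 ≈ 892.55 mg.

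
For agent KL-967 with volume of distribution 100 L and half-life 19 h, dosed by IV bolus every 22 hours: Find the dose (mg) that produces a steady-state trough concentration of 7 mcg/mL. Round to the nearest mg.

τ/t½ = 22/19 ≈ 1.1579, so f = (1/2)^(22/19) ≈ 0.448166.
Cmin,ss = (D/Vd)·f/(1−f), so D = Cmin,ss·Vd·(1−f)/f.
D = 7 × 100 × (1−f)/f ≈ 7 × 100 × 1.23132 ≈ 861.92 mg.

862 mg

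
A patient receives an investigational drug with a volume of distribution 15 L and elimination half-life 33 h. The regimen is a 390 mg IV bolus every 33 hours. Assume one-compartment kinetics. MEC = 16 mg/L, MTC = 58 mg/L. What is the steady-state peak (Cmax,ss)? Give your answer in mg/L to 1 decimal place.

The dosing interval is 1 half-life, so f = 2^(−1) = 0.5.
Accumulation ratio R = 1/(1 − f) = 1/0.5 = 2/1.
Single-dose peak C₀ = D/Vd = 390/15 = 26 mg/L.
Steady-state peak Cmax,ss = C₀·R = 26 × 2/1 ≈ 52.000 mg/L.
Peak 52.0 mg/L vs MTC 58 mg/L: below toxic threshold.

52.0 mg/L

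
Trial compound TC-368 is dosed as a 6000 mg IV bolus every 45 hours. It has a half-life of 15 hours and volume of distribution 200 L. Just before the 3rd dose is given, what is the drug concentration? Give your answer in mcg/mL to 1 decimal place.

4.2 mcg/mL

f = (1/2)^(τ/t½) = (1/2)^(45/15) ≈ 0.1250.
C₀ = D/Vd = 6000/200 ≈ 30.000 mcg/mL.
Before the 3rd dose, 2 doses have been given. Superposition: Cmin = C₀·(f + f²).
≈ 30.000 × (0.1250 + 0.0156) ≈ 30.000 × 0.1406 ≈ 4.218 mcg/mL.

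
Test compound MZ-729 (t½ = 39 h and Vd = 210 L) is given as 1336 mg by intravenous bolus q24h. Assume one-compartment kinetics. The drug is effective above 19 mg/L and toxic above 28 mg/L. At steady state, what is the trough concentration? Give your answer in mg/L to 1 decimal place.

12.0 mg/L

Over one 24-h interval, 24/39 ≈ 0.61538 half-lives elapse, leaving f ≈ 0.6528 of each dose.
Each bolus raises the concentration by D/Vd = 1336/210 ≈ 6.362 mg/L.
Steady-state trough Cmin,ss = C₀·f/(1−f) ≈ 6.362 × 0.6528/0.3472 ≈ 11.962 mg/L.
Trough 12.0 mg/L vs MEC 19 mg/L: subtherapeutic.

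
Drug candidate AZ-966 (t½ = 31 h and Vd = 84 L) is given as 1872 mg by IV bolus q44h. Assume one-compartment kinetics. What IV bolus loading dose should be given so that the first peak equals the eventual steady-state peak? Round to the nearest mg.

f = (1/2)^(44/31) ≈ 0.373879; accumulation ratio R = 1/(1−f) ≈ 1.59714.
Loading dose to hit Cmax,ss on first dose: D_load = D_maint·R ≈ 1872 × 1.59714 ≈ 2989.85 mg.

2990 mg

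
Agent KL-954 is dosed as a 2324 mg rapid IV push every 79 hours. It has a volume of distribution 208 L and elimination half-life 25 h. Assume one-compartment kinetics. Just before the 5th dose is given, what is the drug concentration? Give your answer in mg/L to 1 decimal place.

1.4 mg/L

f = (1/2)^(τ/t½) = (1/2)^(79/25) ≈ 0.1119.
C₀ = D/Vd = 2324/208 ≈ 11.173 mg/L.
Before the 5th dose, 4 doses have been given. Superposition: Cmin = C₀·(f + f² + … + f^4).
≈ 11.173 × (0.1119 + 0.0125 + 0.0014 + 0.0002) ≈ 11.173 × 0.1260 ≈ 1.408 mg/L.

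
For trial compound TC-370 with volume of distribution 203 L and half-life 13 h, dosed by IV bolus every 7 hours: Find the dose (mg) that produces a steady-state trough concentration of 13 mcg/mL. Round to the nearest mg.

τ/t½ = 7/13 ≈ 0.53846, so f = (1/2)^(7/13) ≈ 0.688505.
Cmin,ss = (D/Vd)·f/(1−f), so D = Cmin,ss·Vd·(1−f)/f.
D = 13 × 203 × (1−f)/f ≈ 13 × 203 × 0.45242 ≈ 1193.94 mg.

1194 mg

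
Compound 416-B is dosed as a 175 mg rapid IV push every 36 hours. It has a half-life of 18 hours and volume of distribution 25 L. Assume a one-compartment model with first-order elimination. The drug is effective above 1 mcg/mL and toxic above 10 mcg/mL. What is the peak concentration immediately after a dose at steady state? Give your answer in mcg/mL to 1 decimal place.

τ = 36 h = 2 half-lives, so f = (1/2)^2 = 0.25.
At steady state, R = 1/(1 − 0.25) = 4/3.
Single-dose peak C₀ = D/Vd = 175/25 = 7 mcg/mL.
Steady-state peak Cmax,ss = C₀·R = 7 × 4/3 ≈ 9.333 mcg/mL.
Peak 9.3 mcg/mL vs MTC 10 mcg/mL: below toxic threshold.

9.3 mcg/mL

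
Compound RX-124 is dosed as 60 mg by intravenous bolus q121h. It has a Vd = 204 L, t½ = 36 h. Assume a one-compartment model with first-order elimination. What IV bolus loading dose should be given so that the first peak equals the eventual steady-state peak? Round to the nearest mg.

66 mg

f = (1/2)^(121/36) ≈ 0.097321; accumulation ratio R = 1/(1−f) ≈ 1.10781.
Loading dose to hit Cmax,ss on first dose: D_load = D_maint·R ≈ 60 × 1.10781 ≈ 66.47 mg.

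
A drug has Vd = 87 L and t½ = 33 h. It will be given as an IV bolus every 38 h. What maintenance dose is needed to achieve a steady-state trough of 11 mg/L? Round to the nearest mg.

τ/t½ = 38/33 ≈ 1.1515, so f = (1/2)^(38/33) ≈ 0.450152.
Cmin,ss = (D/Vd)·f/(1−f), so D = Cmin,ss·Vd·(1−f)/f.
D = 11 × 87 × (1−f)/f ≈ 11 × 87 × 1.22147 ≈ 1168.95 mg.

1169 mg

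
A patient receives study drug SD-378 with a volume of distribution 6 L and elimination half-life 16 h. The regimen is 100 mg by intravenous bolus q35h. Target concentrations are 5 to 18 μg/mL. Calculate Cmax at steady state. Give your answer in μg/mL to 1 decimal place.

21.4 μg/mL

Over one 35-h interval, 35/16 ≈ 2.1875 half-lives elapse, leaving f ≈ 0.2195 of each dose.
At steady state, accumulation factor R = 1/(1 − e^(−kτ)) ≈ 1.2812.
Single-dose peak C₀ = D/Vd = 100/6 ≈ 16.667 μg/mL.
Steady-state peak Cmax,ss = C₀·R ≈ 16.667 × 1.2812 ≈ 21.354 μg/mL.
Peak 21.4 μg/mL vs MTC 18 μg/mL: exceeds toxic threshold.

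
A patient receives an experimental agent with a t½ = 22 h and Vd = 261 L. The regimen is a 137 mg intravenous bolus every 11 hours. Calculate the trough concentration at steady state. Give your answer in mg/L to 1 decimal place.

k = ln2/t½ = ln2/22 ≈ 0.031507 h⁻¹; fraction remaining f = e^(−kτ) = e^(−0.031507×11) ≈ 0.7071.
Each bolus raises the concentration by D/Vd = 137/261 ≈ 0.525 mg/L.
Steady-state trough Cmin,ss = C₀·f/(1−f) ≈ 0.525 × 0.7071/0.2929 ≈ 1.267 mg/L.

1.3 mg/L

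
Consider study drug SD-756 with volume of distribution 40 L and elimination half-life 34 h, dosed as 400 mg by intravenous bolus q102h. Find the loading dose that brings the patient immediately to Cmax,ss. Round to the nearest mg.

f = (1/2)^(102/34) ≈ 0.125000; accumulation ratio R = 1/(1−f) ≈ 1.14286.
Loading dose to hit Cmax,ss on first dose: D_load = D_maint·R ≈ 400 × 1.14286 ≈ 457.14 mg.

457 mg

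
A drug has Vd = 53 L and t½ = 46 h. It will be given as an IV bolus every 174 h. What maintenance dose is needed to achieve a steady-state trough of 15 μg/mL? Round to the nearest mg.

τ/t½ = 174/46 ≈ 3.7826, so f = (1/2)^(174/46) ≈ 0.072664.
Cmin,ss = (D/Vd)·f/(1−f), so D = Cmin,ss·Vd·(1−f)/f.
D = 15 × 53 × (1−f)/f ≈ 15 × 53 × 12.76197 ≈ 10145.77 mg.

10146 mg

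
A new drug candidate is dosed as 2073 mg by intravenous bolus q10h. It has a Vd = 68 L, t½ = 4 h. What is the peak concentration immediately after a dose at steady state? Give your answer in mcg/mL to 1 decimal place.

37.0 mcg/mL

Over one 10-h interval, 10/4 ≈ 2.5 half-lives elapse, leaving f ≈ 0.1768 of each dose.
Accumulation ratio R = 1/(1 − f) ≈ 1/0.8232 ≈ 1.2148.
Each bolus raises the concentration by D/Vd = 2073/68 ≈ 30.485 mcg/mL.
Cmax,ss = C₀/(1 − f) ≈ 30.485/0.8232 ≈ 37.032 mcg/mL.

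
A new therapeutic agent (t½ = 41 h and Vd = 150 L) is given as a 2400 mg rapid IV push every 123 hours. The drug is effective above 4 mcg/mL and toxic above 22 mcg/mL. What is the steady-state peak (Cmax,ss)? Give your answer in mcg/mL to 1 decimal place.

18.3 mcg/mL

The dosing interval is 3 half-lives, so f = 2^(−3) = 0.125.
At steady state, R = 1/(1 − 0.125) = 8/7.
Single-dose peak C₀ = D/Vd = 2400/150 = 16 mcg/mL.
Steady-state peak Cmax,ss = C₀·R = 16 × 8/7 ≈ 18.286 mcg/mL.
Peak 18.3 mcg/mL vs MTC 22 mcg/mL: below toxic threshold.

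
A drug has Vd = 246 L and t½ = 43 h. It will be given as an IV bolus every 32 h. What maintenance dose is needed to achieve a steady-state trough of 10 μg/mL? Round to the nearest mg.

τ/t½ = 32/43 ≈ 0.74419, so f = (1/2)^(32/43) ≈ 0.597005.
Cmin,ss = (D/Vd)·f/(1−f), so D = Cmin,ss·Vd·(1−f)/f.
D = 10 × 246 × (1−f)/f ≈ 10 × 246 × 0.67503 ≈ 1660.57 mg.

1661 mg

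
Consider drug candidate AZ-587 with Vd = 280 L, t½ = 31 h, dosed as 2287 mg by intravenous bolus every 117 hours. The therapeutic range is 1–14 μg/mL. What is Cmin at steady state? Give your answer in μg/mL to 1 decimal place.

0.6 μg/mL

Over one 117-h interval, 117/31 ≈ 3.7742 half-lives elapse, leaving f ≈ 0.0731 of each dose.
At steady state, accumulation factor R = 1/(1 − e^(−kτ)) ≈ 1.0789.
Single-dose peak C₀ = D/Vd = 2287/280 ≈ 8.168 μg/mL.
Steady-state peak Cmax,ss = C₀·R ≈ 8.168 × 1.0789 ≈ 8.812 μg/mL.
Steady-state trough Cmin,ss = Cmax,ss·f ≈ 8.812 × 0.0731 ≈ 0.644 μg/mL.
Trough 0.6 μg/mL vs MEC 1 μg/mL: subtherapeutic.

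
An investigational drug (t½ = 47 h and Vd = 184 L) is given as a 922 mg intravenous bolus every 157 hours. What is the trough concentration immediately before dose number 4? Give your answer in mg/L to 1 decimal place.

f = (1/2)^(τ/t½) = (1/2)^(157/47) ≈ 0.0987.
C₀ = D/Vd = 922/184 ≈ 5.011 mg/L.
Before the 4th dose, 3 doses have been given. Superposition: Cmin = C₀·(f + f² + … + f^3).
≈ 5.011 × (0.0987 + 0.0097 + 0.0010) ≈ 5.011 × 0.1094 ≈ 0.548 mg/L.

0.5 mg/L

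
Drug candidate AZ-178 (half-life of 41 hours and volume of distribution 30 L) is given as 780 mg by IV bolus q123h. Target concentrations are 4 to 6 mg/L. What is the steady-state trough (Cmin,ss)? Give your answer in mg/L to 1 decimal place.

3.7 mg/L

The dosing interval is 3 half-lives, so f = 2^(−3) = 0.125.
At steady state, R = 1/(1 − 0.125) = 8/7.
Single-dose peak C₀ = D/Vd = 780/30 = 26 mg/L.
Steady-state peak Cmax,ss = C₀·R = 26 × 8/7 ≈ 29.714 mg/L.
Steady-state trough Cmin,ss = Cmax,ss·f ≈ 29.714 × 0.125 ≈ 3.714 mg/L.
Trough 3.7 mg/L vs MEC 4 mg/L: subtherapeutic.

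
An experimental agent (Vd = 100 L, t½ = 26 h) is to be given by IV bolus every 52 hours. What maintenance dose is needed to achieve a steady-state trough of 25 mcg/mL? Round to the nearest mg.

τ/t½ = 52/26 ≈ 2, so f = (1/2)^(52/26) ≈ 0.250000.
Cmin,ss = (D/Vd)·f/(1−f), so D = Cmin,ss·Vd·(1−f)/f.
D = 25 × 100 × (1−f)/f ≈ 25 × 100 × 3.00000 ≈ 7500.00 mg.

7500 mg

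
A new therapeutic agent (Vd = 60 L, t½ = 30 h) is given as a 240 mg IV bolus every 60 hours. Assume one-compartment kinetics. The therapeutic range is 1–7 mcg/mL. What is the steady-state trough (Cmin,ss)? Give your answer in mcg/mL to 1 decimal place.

τ = 60 h = 2 half-lives, so f = (1/2)^2 = 0.25.
At steady state, R = 1/(1 − 0.25) = 4/3.
Single-dose peak C₀ = D/Vd = 240/60 = 4 mcg/mL.
Steady-state peak Cmax,ss = C₀·R = 4 × 4/3 ≈ 5.333 mcg/mL.
Steady-state trough Cmin,ss = Cmax,ss·f ≈ 5.333 × 0.25 ≈ 1.333 mcg/mL.
Trough 1.3 mcg/mL vs MEC 1 mcg/mL: adequate.

1.3 mcg/mL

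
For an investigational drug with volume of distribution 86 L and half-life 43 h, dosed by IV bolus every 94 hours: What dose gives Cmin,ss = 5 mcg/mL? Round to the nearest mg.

τ/t½ = 94/43 ≈ 2.186, so f = (1/2)^(94/43) ≈ 0.219753.
Cmin,ss = (D/Vd)·f/(1−f), so D = Cmin,ss·Vd·(1−f)/f.
D = 5 × 86 × (1−f)/f ≈ 5 × 86 × 3.55056 ≈ 1526.74 mg.

1527 mg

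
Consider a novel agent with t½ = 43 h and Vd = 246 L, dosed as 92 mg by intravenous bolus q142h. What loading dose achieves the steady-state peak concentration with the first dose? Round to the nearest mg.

102 mg

f = (1/2)^(142/43) ≈ 0.101368; accumulation ratio R = 1/(1−f) ≈ 1.11280.
Loading dose to hit Cmax,ss on first dose: D_load = D_maint·R ≈ 92 × 1.11280 ≈ 102.38 mg.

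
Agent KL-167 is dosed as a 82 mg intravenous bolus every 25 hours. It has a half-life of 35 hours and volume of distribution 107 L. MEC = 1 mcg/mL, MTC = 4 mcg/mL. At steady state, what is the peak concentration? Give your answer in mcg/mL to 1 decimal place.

Over one 25-h interval, 25/35 ≈ 0.71429 half-lives elapse, leaving f ≈ 0.6095 of each dose.
Accumulation ratio R = 1/(1 − f) ≈ 1/0.3905 ≈ 2.5608.
Each bolus raises the concentration by D/Vd = 82/107 ≈ 0.766 mcg/mL.
Steady-state peak Cmax,ss = C₀·R ≈ 0.766 × 2.5608 ≈ 1.962 mcg/mL.
Peak 2.0 mcg/mL vs MTC 4 mcg/mL: below toxic threshold.

2.0 mcg/mL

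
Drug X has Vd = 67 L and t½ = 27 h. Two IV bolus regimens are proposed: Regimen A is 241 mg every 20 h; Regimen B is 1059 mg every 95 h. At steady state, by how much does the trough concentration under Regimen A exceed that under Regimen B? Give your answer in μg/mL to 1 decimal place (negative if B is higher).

Regimen A: f = (1/2)^(20/27) ≈ 0.5984; Cmin,ss = (241/67)·f/(1−f) ≈ 5.360 μg/mL.
Regimen B: f = (1/2)^(95/27) ≈ 0.0873; Cmin,ss = (1059/67)·f/(1−f) ≈ 1.512 μg/mL.
Difference ≈ 5.360 − 1.512 ≈ 3.848 μg/mL.

3.8 μg/mL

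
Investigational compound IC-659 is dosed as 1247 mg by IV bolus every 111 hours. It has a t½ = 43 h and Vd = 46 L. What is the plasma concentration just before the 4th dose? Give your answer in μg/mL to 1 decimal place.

f = (1/2)^(τ/t½) = (1/2)^(111/43) ≈ 0.1671.
C₀ = D/Vd = 1247/46 ≈ 27.109 μg/mL.
Before the 4th dose, 3 doses have been given. Superposition: Cmin = C₀·(f + f² + … + f^3).
≈ 27.109 × (0.1671 + 0.0279 + 0.0047) ≈ 27.109 × 0.1997 ≈ 5.414 μg/mL.

5.4 μg/mL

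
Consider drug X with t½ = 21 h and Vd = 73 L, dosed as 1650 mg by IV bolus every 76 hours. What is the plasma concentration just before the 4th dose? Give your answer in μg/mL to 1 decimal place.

2.0 μg/mL

f = (1/2)^(τ/t½) = (1/2)^(76/21) ≈ 0.0814.
C₀ = D/Vd = 1650/73 ≈ 22.603 μg/mL.
Before the 4th dose, 3 doses have been given. Superposition: Cmin = C₀·(f + f² + … + f^3).
≈ 22.603 × (0.0814 + 0.0066 + 0.0005) ≈ 22.603 × 0.0885 ≈ 2.000 μg/mL.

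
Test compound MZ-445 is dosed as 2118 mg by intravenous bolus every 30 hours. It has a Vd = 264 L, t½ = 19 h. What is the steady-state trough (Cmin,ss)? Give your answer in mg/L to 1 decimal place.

4.0 mg/L

τ/t½ = 30/19 ≈ 1.5789, so fraction remaining f = (1/2)^(30/19) ≈ 0.3347.
Accumulation ratio R = 1/(1 − f) ≈ 1/0.6653 ≈ 1.5031.
Single-dose peak C₀ = D/Vd = 2118/264 ≈ 8.023 mg/L.
Steady-state peak Cmax,ss = C₀·R ≈ 8.023 × 1.5031 ≈ 12.059 mg/L.
One interval later, Cmin,ss = Cmax,ss·e^(−kτ) ≈ 12.059 × 0.3347 ≈ 4.036 mg/L.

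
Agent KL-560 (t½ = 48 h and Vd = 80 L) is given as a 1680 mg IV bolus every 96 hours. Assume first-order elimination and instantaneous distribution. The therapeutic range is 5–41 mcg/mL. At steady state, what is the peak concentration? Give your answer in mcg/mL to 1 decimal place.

The dosing interval is 2 half-lives, so f = 2^(−2) = 0.25.
At steady state, R = 1/(1 − 0.25) = 4/3.
Single-dose peak C₀ = D/Vd = 1680/80 = 21 mcg/mL.
Steady-state peak Cmax,ss = C₀·R = 21 × 4/3 ≈ 28.000 mcg/mL.
Peak 28.0 mcg/mL vs MTC 41 mcg/mL: below toxic threshold.

28.0 mcg/mL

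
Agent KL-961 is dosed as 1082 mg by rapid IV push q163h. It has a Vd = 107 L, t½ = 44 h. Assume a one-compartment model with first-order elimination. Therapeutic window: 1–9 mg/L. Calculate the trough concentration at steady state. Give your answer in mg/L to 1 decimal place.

0.8 mg/L

τ/t½ = 163/44 ≈ 3.7045, so fraction remaining f = (1/2)^(163/44) ≈ 0.0767.
At steady state, accumulation factor R = 1/(1 − e^(−kτ)) ≈ 1.0831.
Single-dose peak C₀ = D/Vd = 1082/107 ≈ 10.112 mg/L.
Cmax,ss = C₀/(1 − f) ≈ 10.112/0.9233 ≈ 10.952 mg/L.
Steady-state trough Cmin,ss = Cmax,ss·f ≈ 10.952 × 0.0767 ≈ 0.840 mg/L.
Trough 0.8 mg/L vs MEC 1 mg/L: subtherapeutic.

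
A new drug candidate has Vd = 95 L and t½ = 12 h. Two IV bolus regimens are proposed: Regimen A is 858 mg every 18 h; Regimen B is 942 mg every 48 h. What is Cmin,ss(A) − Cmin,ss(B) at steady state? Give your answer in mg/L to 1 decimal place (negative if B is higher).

4.3 mg/L

Regimen A: f = (1/2)^(18/12) ≈ 0.3536; Cmin,ss = (858/95)·f/(1−f) ≈ 4.941 mg/L.
Regimen B: f = (1/2)^(48/12) ≈ 0.0625; Cmin,ss = (942/95)·f/(1−f) ≈ 0.661 mg/L.
Difference ≈ 4.941 − 0.661 ≈ 4.280 mg/L.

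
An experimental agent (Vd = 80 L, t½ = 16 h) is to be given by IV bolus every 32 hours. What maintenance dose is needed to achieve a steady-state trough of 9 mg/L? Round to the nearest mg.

2160 mg

τ/t½ = 32/16 ≈ 2, so f = (1/2)^(32/16) ≈ 0.250000.
Cmin,ss = (D/Vd)·f/(1−f), so D = Cmin,ss·Vd·(1−f)/f.
D = 9 × 80 × (1−f)/f ≈ 9 × 80 × 3.00000 ≈ 2160.00 mg.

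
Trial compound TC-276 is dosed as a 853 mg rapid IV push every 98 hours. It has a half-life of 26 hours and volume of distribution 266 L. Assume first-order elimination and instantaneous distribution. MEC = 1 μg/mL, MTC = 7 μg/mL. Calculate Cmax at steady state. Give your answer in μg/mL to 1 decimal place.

Over one 98-h interval, 98/26 ≈ 3.7692 half-lives elapse, leaving f ≈ 0.0733 of each dose.
At steady state, accumulation factor R = 1/(1 − e^(−kτ)) ≈ 1.0791.
Single-dose peak C₀ = D/Vd = 853/266 ≈ 3.207 μg/mL.
Steady-state peak Cmax,ss = C₀·R ≈ 3.207 × 1.0791 ≈ 3.461 μg/mL.
Peak 3.5 μg/mL vs MTC 7 μg/mL: below toxic threshold.

3.5 μg/mL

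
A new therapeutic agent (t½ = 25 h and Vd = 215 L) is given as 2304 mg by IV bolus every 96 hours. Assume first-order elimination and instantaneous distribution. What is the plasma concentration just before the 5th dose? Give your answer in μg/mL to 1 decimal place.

0.8 μg/mL

f = (1/2)^(τ/t½) = (1/2)^(96/25) ≈ 0.0698.
C₀ = D/Vd = 2304/215 ≈ 10.716 μg/mL.
Before the 5th dose, 4 doses have been given. Superposition: Cmin = C₀·(f + f² + … + f^4).
≈ 10.716 × (0.0698 + 0.0049 + 0.0003 + 0.0000) ≈ 10.716 × 0.0750 ≈ 0.804 μg/mL.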